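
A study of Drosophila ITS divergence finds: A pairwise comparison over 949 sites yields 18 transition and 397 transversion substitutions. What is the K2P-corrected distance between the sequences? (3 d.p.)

P = 18/949 ≈ 0.018967 and Q = 397/949 ≈ 0.418335.
Under the Kimura two-parameter model, d = −½ ln(1 − 2P − Q) − ¼ ln(1 − 2Q).
1 − 2P − Q = 0.543731, giving −½ ln(0.543731) = 0.304650.
1 − 2Q = 0.16333, giving −¼ ln(0.16333) = 0.452996.
d = 0.304650 + 0.452996 = 0.757646.

0.758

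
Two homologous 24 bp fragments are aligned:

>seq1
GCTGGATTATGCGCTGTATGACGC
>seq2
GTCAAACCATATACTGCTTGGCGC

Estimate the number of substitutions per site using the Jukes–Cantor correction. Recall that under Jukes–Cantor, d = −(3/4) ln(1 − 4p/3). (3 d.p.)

The sequences differ at 12 of 24 sites, so p = 12/24 = 0.5.
d = −(3/4) ln(1 − 4p/3) = −0.75 ln(1 − 0.666667) = −0.75 ln(0.333333)
  = −0.75 × (-1.098613) = 0.823960 substitutions/site.

0.824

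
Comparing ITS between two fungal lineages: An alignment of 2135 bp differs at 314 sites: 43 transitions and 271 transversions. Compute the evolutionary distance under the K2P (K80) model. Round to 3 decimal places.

P = 43/2135 ≈ 0.020141 and Q = 271/2135 ≈ 0.126932.
Under the Kimura two-parameter model, d = −½ ln(1 − 2P − Q) − ¼ ln(1 − 2Q).
1 − 2P − Q = 0.832786, giving −½ ln(0.832786) = 0.091489.
1 − 2Q = 0.746136, giving −¼ ln(0.746136) = 0.073212.
d = 0.091489 + 0.073212 = 0.164701.

0.165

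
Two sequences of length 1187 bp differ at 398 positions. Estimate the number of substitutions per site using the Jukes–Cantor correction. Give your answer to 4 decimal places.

p = 398/1187 ≈ 0.335299.
d = −(3/4) ln(1 − 4p/3) = −0.75 ln(1 − 0.447065) = −0.75 ln(0.552935)
  = −0.75 × (-0.592515) = 0.444386 substitutions/site.

0.4444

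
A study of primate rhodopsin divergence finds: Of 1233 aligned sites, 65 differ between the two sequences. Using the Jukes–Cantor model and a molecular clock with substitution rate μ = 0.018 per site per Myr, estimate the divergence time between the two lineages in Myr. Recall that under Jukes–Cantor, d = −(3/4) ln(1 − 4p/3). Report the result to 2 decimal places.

1.52

p = 65/1233 ≈ 0.052717.
d = −(3/4) ln(1 − 4p/3) = −0.75 ln(1 − 0.070289) = −0.75 ln(0.929711)
  = −0.75 × (-0.072881) = 0.054661 substitutions/site.
Under a molecular clock d = 2μt, so t = d/(2μ) = 0.054661 / (2 × 0.018) = 1.52 Myr.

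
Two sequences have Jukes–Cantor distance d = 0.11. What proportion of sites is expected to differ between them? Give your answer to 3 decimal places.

0.102

p = (3/4)(1 − e^(−4d/3)) = 0.75 × (1 − e^(-0.146667)) = 0.75 × (1 − 0.863582) = 0.102314.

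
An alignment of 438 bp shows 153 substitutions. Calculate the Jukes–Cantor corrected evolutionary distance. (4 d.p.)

p = 153/438 ≈ 0.349315.
d = −(3/4) ln(1 − 4p/3) = −0.75 ln(1 − 0.465753) = −0.75 ln(0.534247)
  = −0.75 × (-0.626897) = 0.470173 substitutions/site.

0.4702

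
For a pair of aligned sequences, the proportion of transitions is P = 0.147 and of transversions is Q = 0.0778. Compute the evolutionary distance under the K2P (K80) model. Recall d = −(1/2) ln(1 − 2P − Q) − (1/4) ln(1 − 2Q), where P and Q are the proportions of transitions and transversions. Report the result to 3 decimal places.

0.275

Under the Kimura two-parameter model, d = −½ ln(1 − 2P − Q) − ¼ ln(1 − 2Q).
1 − 2P − Q = 0.6282, giving −½ ln(0.6282) = 0.232448.
1 − 2Q = 0.8444, giving −¼ ln(0.8444) = 0.042282.
d = 0.232448 + 0.042282 = 0.274730.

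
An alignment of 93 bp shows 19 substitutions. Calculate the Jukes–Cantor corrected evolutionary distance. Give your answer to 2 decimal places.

0.24

p = 19/93 ≈ 0.204301.
d = −(3/4) ln(1 − 4p/3) = −0.75 ln(1 − 0.272401) = −0.75 ln(0.727599)
  = −0.75 × (-0.318005) = 0.238504 substitutions/site.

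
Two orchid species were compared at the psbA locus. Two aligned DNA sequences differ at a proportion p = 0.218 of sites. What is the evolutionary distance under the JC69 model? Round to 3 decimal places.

d = −(3/4) ln(1 − 4p/3) = −0.75 ln(1 − 0.290667) = −0.75 ln(0.709333)
  = −0.75 × (-0.343430) = 0.257573 substitutions/site.

0.258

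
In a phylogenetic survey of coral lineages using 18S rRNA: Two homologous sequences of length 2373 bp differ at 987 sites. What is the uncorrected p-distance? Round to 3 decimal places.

0.416

p = 987/2373 = 0.415929… ≈ 0.416 (to 3 d.p.).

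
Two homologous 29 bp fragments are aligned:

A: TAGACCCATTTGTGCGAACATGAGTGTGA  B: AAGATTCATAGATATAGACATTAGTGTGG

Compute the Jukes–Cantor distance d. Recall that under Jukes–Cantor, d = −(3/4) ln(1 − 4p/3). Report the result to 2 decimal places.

The sequences differ at 12 of 29 sites, so p = 12/29 ≈ 0.413793.
d = −(3/4) ln(1 − 4p/3) = −0.75 ln(1 − 0.551724) = −0.75 ln(0.448276)
  = −0.75 × (-0.802346) = 0.601760 substitutions/site.

0.60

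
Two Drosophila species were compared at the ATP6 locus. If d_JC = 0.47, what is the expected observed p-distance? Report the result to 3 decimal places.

0.349

p = (3/4)(1 − e^(−4d/3)) = 0.75 × (1 − e^(-0.626667)) = 0.75 × (1 − 0.534370) = 0.349223.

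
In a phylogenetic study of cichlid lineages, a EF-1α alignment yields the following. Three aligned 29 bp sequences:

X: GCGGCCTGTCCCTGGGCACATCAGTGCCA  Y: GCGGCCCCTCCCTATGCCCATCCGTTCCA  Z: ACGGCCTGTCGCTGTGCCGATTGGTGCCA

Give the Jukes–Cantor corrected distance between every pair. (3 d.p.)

d(X,Y) = 0.291, d(X,Z) = 0.291, d(Y,Z) = 0.401

X–Y: 7/29 sites differ → p ≈ 0.241379, d = −0.75 ln(1 − 0.321839) = 0.291278 ≈ 0.291.
X–Z: 7/29 sites differ → p ≈ 0.241379, d = −0.75 ln(1 − 0.321839) = 0.291278 ≈ 0.291.
Y–Z: 9/29 sites differ → p ≈ 0.310345, d = −0.75 ln(1 − 0.413793) = 0.400562 ≈ 0.401.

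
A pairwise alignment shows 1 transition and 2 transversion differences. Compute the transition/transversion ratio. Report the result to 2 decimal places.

R = 1/2 = 0.50.

0.50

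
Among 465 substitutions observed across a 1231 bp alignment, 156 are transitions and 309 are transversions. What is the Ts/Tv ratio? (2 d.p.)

R = 156/309 = 0.504854… ≈ 0.50 (to 2 d.p.).

0.50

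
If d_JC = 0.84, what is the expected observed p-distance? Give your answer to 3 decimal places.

0.505

p = (3/4)(1 − e^(−4d/3)) = 0.75 × (1 − e^(-1.12)) = 0.75 × (1 − 0.326280) = 0.505290.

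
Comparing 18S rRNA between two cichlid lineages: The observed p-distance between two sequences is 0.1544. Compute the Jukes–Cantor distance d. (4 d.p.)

d = −(3/4) ln(1 − 4p/3) = −0.75 ln(1 − 0.205867) = −0.75 ln(0.794133)
  = −0.75 × (-0.230504) = 0.172878 substitutions/site.

0.1729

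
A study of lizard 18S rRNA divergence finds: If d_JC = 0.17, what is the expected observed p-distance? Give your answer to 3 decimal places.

p = (3/4)(1 − e^(−4d/3)) = 0.75 × (1 − e^(-0.226667)) = 0.75 × (1 − 0.797186) = 0.152111.

0.152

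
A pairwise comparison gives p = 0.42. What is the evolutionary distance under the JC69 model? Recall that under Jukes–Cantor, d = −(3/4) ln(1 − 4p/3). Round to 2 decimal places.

d = −(3/4) ln(1 − 4p/3) = −0.75 ln(1 − 0.56) = −0.75 ln(0.44)
  = −0.75 × (-0.820981) = 0.615736 substitutions/site.

0.62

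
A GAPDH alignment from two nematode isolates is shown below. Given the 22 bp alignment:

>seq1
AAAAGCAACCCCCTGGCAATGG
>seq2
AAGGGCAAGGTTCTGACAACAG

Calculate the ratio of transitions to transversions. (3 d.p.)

Transitions are A↔G and C↔T; transversions are all other mismatches.
Transitions: 7. Transversions: 2.
R = 7/2 = 3.500.

3.500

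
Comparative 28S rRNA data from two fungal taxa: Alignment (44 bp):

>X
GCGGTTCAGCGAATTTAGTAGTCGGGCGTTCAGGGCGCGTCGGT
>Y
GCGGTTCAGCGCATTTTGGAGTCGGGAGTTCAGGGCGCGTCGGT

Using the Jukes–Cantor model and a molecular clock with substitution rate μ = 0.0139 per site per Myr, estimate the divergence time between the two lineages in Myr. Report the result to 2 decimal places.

The sequences differ at 4 of 44 sites (12, 17, 19, 27), so p = 4/44 ≈ 0.090909.
d = −(3/4) ln(1 − 4p/3) = −0.75 ln(1 − 0.121212) = −0.75 ln(0.878788)
  = −0.75 × (-0.129212) = 0.096909 substitutions/site.
Under a molecular clock d = 2μt, so t = d/(2μ) = 0.096909 / (2 × 0.0139) = 3.49 Myr.

3.49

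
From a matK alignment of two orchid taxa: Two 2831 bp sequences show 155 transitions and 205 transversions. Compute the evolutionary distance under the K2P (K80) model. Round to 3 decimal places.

P = 155/2831 ≈ 0.054751 and Q = 205/2831 ≈ 0.072413.
Under the Kimura two-parameter model, d = −½ ln(1 − 2P − Q) − ¼ ln(1 − 2Q).
1 − 2P − Q = 0.818085, giving −½ ln(0.818085) = 0.100395.
1 − 2Q = 0.855174, giving −¼ ln(0.855174) = 0.039113.
d = 0.100395 + 0.039113 = 0.139508.

0.140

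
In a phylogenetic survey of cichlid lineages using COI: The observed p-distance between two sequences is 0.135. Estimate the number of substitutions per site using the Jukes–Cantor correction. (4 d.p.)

0.1488

d = −(3/4) ln(1 − 4p/3) = −0.75 ln(1 − 0.18) = −0.75 ln(0.82)
  = −0.75 × (-0.198451) = 0.148838 substitutions/site.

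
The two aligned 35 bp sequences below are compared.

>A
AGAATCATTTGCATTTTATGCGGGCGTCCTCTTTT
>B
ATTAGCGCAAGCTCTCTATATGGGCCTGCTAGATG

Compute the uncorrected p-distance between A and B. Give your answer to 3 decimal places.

The sequences differ at 18 of 35 positions.
p = 18/35 = 0.514285… ≈ 0.514 (to 3 d.p.).

0.514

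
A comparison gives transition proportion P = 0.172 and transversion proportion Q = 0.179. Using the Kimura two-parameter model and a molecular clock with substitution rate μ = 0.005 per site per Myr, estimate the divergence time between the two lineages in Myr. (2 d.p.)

48.09

Under the Kimura two-parameter model, d = −½ ln(1 − 2P − Q) − ¼ ln(1 − 2Q).
1 − 2P − Q = 0.477, giving −½ ln(0.477) = 0.370119.
1 − 2Q = 0.642, giving −¼ ln(0.642) = 0.110792.
d = 0.370119 + 0.110792 = 0.480911.
Under a molecular clock d = 2μt, so t = d/(2μ) = 0.480911 / (2 × 0.005) = 48.09 Myr.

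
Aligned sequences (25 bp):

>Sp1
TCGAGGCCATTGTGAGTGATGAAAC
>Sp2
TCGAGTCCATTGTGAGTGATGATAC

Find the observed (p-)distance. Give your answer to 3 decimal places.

The sequences differ at 2 of 25 positions (sites 6, 23).
p = 2/25 = 0.080.

0.080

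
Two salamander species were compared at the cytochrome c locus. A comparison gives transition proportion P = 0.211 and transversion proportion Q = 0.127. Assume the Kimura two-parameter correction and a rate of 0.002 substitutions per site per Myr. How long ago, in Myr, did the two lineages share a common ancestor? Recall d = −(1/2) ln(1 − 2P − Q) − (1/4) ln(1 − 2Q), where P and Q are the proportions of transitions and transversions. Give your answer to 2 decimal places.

117.85

Under the Kimura two-parameter model, d = −½ ln(1 − 2P − Q) − ¼ ln(1 − 2Q).
1 − 2P − Q = 0.451, giving −½ ln(0.451) = 0.398144.
1 − 2Q = 0.746, giving −¼ ln(0.746) = 0.073257.
d = 0.398144 + 0.073257 = 0.471401.
Under a molecular clock d = 2μt, so t = d/(2μ) = 0.471401 / (2 × 0.002) = 117.85 Myr.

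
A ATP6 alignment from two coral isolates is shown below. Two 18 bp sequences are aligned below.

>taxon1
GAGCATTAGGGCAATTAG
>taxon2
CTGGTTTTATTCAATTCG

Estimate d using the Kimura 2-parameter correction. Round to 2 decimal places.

0.95

Of 18 sites, 1 differences are transitions and 8 are transversions, so P = 1/18 ≈ 0.055556 and Q = 8/18 ≈ 0.444444.
Under the Kimura two-parameter model, d = −½ ln(1 − 2P − Q) − ¼ ln(1 − 2Q).
1 − 2P − Q = 0.444444, giving −½ ln(0.444444) = 0.405466.
1 − 2Q = 0.111112, giving −¼ ln(0.111112) = 0.549304.
d = 0.405466 + 0.549304 = 0.954770.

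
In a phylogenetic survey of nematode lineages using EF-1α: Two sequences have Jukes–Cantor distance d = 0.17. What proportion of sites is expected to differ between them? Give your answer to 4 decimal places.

p = (3/4)(1 − e^(−4d/3)) = 0.75 × (1 − e^(-0.226667)) = 0.75 × (1 − 0.797186) = 0.152111.

0.1521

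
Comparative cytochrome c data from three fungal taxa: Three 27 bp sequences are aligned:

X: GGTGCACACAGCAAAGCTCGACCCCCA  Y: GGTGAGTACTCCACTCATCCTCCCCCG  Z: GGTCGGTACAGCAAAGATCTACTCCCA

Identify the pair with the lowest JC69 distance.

X–Y: 12/27 differ, p = 0.444, d = 0.673.
X–Z: 7/27 differ, p = 0.259, d = 0.318.
Y–Z: 11/27 differ, p = 0.407, d = 0.588.
The smallest distance is between X and Z.

X and Z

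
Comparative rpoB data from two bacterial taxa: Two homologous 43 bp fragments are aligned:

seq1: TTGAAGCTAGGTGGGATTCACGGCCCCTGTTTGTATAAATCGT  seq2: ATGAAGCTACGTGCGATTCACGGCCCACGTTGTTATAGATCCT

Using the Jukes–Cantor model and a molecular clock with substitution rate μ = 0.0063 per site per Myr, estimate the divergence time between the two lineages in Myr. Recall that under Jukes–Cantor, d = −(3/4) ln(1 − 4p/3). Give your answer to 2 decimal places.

19.48

The sequences differ at 9 of 43 sites (1, 10, 14, 27, 28, 32, 33, 38, 42), so p = 9/43 ≈ 0.209302.
d = −(3/4) ln(1 − 4p/3) = −0.75 ln(1 − 0.279069) = −0.75 ln(0.720931)
  = −0.75 × (-0.327212) = 0.245409 substitutions/site.
Under a molecular clock d = 2μt, so t = d/(2μ) = 0.245409 / (2 × 0.0063) = 19.48 Myr.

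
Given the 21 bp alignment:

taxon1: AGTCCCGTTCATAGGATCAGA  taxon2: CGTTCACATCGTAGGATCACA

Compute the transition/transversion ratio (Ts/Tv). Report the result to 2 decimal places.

0.40

Transitions are A↔G and C↔T; transversions are all other mismatches.
Transitions: 2. Transversions: 5.
R = 2/5 = 0.40.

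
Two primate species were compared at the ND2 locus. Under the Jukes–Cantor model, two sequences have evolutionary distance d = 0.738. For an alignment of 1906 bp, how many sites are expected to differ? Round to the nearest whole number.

895

Invert JC69: p = (3/4)(1 − e^(−4d/3)) = 0.75 × (1 − e^(-0.984)) = 0.75 × (1 − 0.373813) = 0.469640.
Expected differing sites = pL ≈ 0.469640 × 1906 = 895.13384 ≈ 895.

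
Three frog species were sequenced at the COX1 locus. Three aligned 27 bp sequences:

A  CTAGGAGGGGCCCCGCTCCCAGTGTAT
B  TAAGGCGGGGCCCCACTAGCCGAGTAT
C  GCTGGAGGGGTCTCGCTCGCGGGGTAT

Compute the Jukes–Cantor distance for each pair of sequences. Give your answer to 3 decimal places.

d(A,B) = 0.377, d(A,C) = 0.377, d(B,C) = 0.511

A–B: 8/27 sites differ → p ≈ 0.296296, d = −0.75 ln(1 − 0.395061) = 0.376971 ≈ 0.377.
A–C: 8/27 sites differ → p ≈ 0.296296, d = −0.75 ln(1 − 0.395061) = 0.376971 ≈ 0.377.
B–C: 10/27 sites differ → p ≈ 0.37037, d = −0.75 ln(1 − 0.493827) = 0.510658 ≈ 0.511.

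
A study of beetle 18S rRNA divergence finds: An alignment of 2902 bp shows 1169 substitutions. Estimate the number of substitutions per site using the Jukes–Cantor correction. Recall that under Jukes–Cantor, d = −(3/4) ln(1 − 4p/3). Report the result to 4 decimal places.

0.5777

p = 1169/2902 ≈ 0.402826.
d = −(3/4) ln(1 − 4p/3) = −0.75 ln(1 − 0.537101) = −0.75 ln(0.462899)
  = −0.75 × (-0.770246) = 0.577685 substitutions/site.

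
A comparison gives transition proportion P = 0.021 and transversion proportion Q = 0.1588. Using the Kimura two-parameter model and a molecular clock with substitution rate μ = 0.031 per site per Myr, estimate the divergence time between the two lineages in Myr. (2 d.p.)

3.35

Under the Kimura two-parameter model, d = −½ ln(1 − 2P − Q) − ¼ ln(1 − 2Q).
1 − 2P − Q = 0.7992, giving −½ ln(0.7992) = 0.112072.
1 − 2Q = 0.6824, giving −¼ ln(0.6824) = 0.095535.
d = 0.112072 + 0.095535 = 0.207607.
Under a molecular clock d = 2μt, so t = d/(2μ) = 0.207607 / (2 × 0.031) = 3.35 Myr.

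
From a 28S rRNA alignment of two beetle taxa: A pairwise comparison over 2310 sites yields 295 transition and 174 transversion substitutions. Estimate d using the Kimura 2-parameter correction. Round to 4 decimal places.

0.2416

P = 295/2310 ≈ 0.127706 and Q = 174/2310 ≈ 0.075325.
Under the Kimura two-parameter model, d = −½ ln(1 − 2P − Q) − ¼ ln(1 − 2Q).
1 − 2P − Q = 0.669263, giving −½ ln(0.669263) = 0.200789.
1 − 2Q = 0.84935, giving −¼ ln(0.84935) = 0.040821.
d = 0.200789 + 0.040821 = 0.241610.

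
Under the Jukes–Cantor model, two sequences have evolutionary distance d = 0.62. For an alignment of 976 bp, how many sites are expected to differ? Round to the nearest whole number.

412

Invert JC69: p = (3/4)(1 − e^(−4d/3)) = 0.75 × (1 − e^(-0.826667)) = 0.75 × (1 − 0.437505) = 0.421871.
Expected differing sites = pL ≈ 0.421871 × 976 = 411.746096 ≈ 412.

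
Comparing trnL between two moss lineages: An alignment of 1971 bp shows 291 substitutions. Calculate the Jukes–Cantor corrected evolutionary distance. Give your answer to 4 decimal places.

p = 291/1971 ≈ 0.147641.
d = −(3/4) ln(1 − 4p/3) = −0.75 ln(1 − 0.196855) = −0.75 ln(0.803145)
  = −0.75 × (-0.219220) = 0.164415 substitutions/site.

0.1644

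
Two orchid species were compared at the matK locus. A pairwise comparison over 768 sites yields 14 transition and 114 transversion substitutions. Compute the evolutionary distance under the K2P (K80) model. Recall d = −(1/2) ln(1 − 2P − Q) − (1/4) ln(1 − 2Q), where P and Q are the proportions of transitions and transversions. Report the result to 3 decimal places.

P = 14/768 ≈ 0.018229 and Q = 114/768 ≈ 0.148438.
Under the Kimura two-parameter model, d = −½ ln(1 − 2P − Q) − ¼ ln(1 − 2Q).
1 − 2P − Q = 0.815104, giving −½ ln(0.815104) = 0.102220.
1 − 2Q = 0.703124, giving −¼ ln(0.703124) = 0.088056.
d = 0.102220 + 0.088056 = 0.190276.

0.190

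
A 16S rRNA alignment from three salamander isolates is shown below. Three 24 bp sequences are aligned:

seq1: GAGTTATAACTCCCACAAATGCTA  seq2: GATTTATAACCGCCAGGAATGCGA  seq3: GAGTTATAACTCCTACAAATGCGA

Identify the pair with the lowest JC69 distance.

seq1 and seq3

seq1–seq2: 6/24 differ, p = 0.250, d = 0.304.
seq1–seq3: 2/24 differ, p = 0.083, d = 0.088.
seq2–seq3: 6/24 differ, p = 0.250, d = 0.304.
The smallest distance is between seq1 and seq3.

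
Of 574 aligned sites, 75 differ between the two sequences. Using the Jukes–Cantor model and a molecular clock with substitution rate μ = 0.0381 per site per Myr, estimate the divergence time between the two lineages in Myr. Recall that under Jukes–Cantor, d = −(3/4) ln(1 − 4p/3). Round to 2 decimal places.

1.88

p = 75/574 ≈ 0.130662.
d = −(3/4) ln(1 − 4p/3) = −0.75 ln(1 − 0.174216) = −0.75 ln(0.825784)
  = −0.75 × (-0.191422) = 0.143567 substitutions/site.
Under a molecular clock d = 2μt, so t = d/(2μ) = 0.143567 / (2 × 0.0381) = 1.88 Myr.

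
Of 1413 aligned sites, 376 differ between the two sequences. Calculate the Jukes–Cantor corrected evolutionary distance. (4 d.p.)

0.3286

p = 376/1413 ≈ 0.2661.
d = −(3/4) ln(1 − 4p/3) = −0.75 ln(1 − 0.3548) = −0.75 ln(0.6452)
  = −0.75 × (-0.438195) = 0.328646 substitutions/site.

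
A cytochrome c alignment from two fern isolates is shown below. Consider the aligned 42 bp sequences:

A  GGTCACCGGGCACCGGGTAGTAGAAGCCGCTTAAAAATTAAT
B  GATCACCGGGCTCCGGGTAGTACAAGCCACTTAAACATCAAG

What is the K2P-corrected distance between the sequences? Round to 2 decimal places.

Of 42 sites, 3 differences are transitions and 4 are transversions, so P = 3/42 ≈ 0.071429 and Q = 4/42 ≈ 0.095238.
Under the Kimura two-parameter model, d = −½ ln(1 − 2P − Q) − ¼ ln(1 − 2Q).
1 − 2P − Q = 0.761904, giving −½ ln(0.761904) = 0.135967.
1 − 2Q = 0.809524, giving −¼ ln(0.809524) = 0.052827.
d = 0.135967 + 0.052827 = 0.188794.

0.19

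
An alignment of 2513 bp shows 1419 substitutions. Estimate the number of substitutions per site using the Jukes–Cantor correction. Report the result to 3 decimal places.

1.048

p = 1419/2513 ≈ 0.564664.
d = −(3/4) ln(1 − 4p/3) = −0.75 ln(1 − 0.752885) = −0.75 ln(0.247115)
  = −0.75 × (-1.397901) = 1.048426 substitutions/site.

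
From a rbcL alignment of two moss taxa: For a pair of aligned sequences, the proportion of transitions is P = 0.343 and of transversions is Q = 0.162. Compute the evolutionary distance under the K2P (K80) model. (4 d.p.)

Under the Kimura two-parameter model, d = −½ ln(1 − 2P − Q) − ¼ ln(1 − 2Q).
1 − 2P − Q = 0.152, giving −½ ln(0.152) = 0.941937.
1 − 2Q = 0.676, giving −¼ ln(0.676) = 0.097891.
d = 0.941937 + 0.097891 = 1.039828.

1.0398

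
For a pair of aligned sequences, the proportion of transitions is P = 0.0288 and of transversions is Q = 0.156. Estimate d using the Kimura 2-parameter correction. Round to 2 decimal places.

Under the Kimura two-parameter model, d = −½ ln(1 − 2P − Q) − ¼ ln(1 − 2Q).
1 − 2P − Q = 0.7864, giving −½ ln(0.7864) = 0.120145.
1 − 2Q = 0.688, giving −¼ ln(0.688) = 0.093492.
d = 0.120145 + 0.093492 = 0.213637.

0.21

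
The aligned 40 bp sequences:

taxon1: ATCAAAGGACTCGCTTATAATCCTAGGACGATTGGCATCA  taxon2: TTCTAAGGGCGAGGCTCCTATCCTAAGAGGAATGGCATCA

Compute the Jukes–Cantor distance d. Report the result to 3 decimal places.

0.426

The sequences differ at 13 of 40 sites, so p = 13/40 = 0.325.
d = −(3/4) ln(1 − 4p/3) = −0.75 ln(1 − 0.433333) = −0.75 ln(0.566667)
  = −0.75 × (-0.567983) = 0.425987 substitutions/site.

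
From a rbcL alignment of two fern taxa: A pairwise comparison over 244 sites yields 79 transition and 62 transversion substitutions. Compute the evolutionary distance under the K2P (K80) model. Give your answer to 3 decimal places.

P = 79/244 ≈ 0.32377 and Q = 62/244 ≈ 0.254098.
Under the Kimura two-parameter model, d = −½ ln(1 − 2P − Q) − ¼ ln(1 − 2Q).
1 − 2P − Q = 0.098362, giving −½ ln(0.098362) = 1.159550.
1 − 2Q = 0.491804, giving −¼ ln(0.491804) = 0.177419.
d = 1.159550 + 0.177419 = 1.336969.

1.337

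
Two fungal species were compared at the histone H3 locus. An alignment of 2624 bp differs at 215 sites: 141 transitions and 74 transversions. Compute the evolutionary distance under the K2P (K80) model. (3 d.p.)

P = 141/2624 ≈ 0.053735 and Q = 74/2624 ≈ 0.028201.
Under the Kimura two-parameter model, d = −½ ln(1 − 2P − Q) − ¼ ln(1 − 2Q).
1 − 2P − Q = 0.864329, giving −½ ln(0.864329) = 0.072901.
1 − 2Q = 0.943598, giving −¼ ln(0.943598) = 0.014514.
d = 0.072901 + 0.014514 = 0.087415.

0.087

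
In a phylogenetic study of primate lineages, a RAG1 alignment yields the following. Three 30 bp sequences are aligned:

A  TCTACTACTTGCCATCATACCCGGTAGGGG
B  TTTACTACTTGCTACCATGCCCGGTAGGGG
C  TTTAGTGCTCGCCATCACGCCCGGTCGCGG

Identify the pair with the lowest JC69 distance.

A and B

A–B: 4/30 differ, p = 0.133, d = 0.147.
A–C: 8/30 differ, p = 0.267, d = 0.330.
B–C: 8/30 differ, p = 0.267, d = 0.330.
The smallest distance is between A and B.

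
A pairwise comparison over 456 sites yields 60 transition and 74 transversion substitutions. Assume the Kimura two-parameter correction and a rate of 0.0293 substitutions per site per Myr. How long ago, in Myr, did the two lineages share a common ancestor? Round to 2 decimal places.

P = 60/456 ≈ 0.131579 and Q = 74/456 ≈ 0.162281.
Under the Kimura two-parameter model, d = −½ ln(1 − 2P − Q) − ¼ ln(1 − 2Q).
1 − 2P − Q = 0.574561, giving −½ ln(0.574561) = 0.277075.
1 − 2Q = 0.675438, giving −¼ ln(0.675438) = 0.098098.
d = 0.277075 + 0.098098 = 0.375173.
Under a molecular clock d = 2μt, so t = d/(2μ) = 0.375173 / (2 × 0.0293) = 6.40 Myr.

6.40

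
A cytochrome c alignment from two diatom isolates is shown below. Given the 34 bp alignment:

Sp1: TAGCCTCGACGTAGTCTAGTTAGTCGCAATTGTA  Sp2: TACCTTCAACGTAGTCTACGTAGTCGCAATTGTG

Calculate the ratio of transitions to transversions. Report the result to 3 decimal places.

Transitions are A↔G and C↔T; transversions are all other mismatches.
Transitions: 3. Transversions: 3.
R = 3/3 = 1.000.

1.000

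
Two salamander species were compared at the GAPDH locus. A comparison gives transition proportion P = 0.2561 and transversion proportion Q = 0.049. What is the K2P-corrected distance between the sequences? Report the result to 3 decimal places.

0.438

Under the Kimura two-parameter model, d = −½ ln(1 − 2P − Q) − ¼ ln(1 − 2Q).
1 − 2P − Q = 0.4388, giving −½ ln(0.4388) = 0.411856.
1 − 2Q = 0.902, giving −¼ ln(0.902) = 0.025785.
d = 0.411856 + 0.025785 = 0.437641.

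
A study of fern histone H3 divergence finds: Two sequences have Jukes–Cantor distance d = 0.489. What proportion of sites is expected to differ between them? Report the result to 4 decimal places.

0.3592

p = (3/4)(1 − e^(−4d/3)) = 0.75 × (1 − e^(-0.652)) = 0.75 × (1 − 0.521003) = 0.359248.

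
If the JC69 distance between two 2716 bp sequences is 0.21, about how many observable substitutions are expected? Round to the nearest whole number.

497

Invert JC69: p = (3/4)(1 − e^(−4d/3)) = 0.75 × (1 − e^(-0.28)) = 0.75 × (1 − 0.755784) = 0.183162.
Expected differing sites = pL ≈ 0.183162 × 2716 = 497.467992 ≈ 497.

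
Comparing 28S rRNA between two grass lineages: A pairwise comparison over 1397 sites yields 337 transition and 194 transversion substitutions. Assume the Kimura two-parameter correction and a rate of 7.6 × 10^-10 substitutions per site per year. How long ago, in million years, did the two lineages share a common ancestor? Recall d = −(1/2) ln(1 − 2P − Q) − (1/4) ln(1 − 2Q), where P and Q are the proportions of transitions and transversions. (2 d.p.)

372.95

P = 337/1397 ≈ 0.241231 and Q = 194/1397 ≈ 0.138869.
Under the Kimura two-parameter model, d = −½ ln(1 − 2P − Q) − ¼ ln(1 − 2Q).
1 − 2P − Q = 0.378669, giving −½ ln(0.378669) = 0.485546.
1 − 2Q = 0.722262, giving −¼ ln(0.722262) = 0.081342.
d = 0.485546 + 0.081342 = 0.566888.
Under a molecular clock d = 2μt, so t = d/(2μ) = 0.566888 / (2 × 7.6 × 10^-10) = 372.95 million years.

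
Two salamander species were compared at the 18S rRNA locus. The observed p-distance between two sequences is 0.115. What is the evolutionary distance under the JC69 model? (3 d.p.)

d = −(3/4) ln(1 − 4p/3) = −0.75 ln(1 − 0.153333) = −0.75 ln(0.846667)
  = −0.75 × (-0.166448) = 0.124836 substitutions/site.

0.125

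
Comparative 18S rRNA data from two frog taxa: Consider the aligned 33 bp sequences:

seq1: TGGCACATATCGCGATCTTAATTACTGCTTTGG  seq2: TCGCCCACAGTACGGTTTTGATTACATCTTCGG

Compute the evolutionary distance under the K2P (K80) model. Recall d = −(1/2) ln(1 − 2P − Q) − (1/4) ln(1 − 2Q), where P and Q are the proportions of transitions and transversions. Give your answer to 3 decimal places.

0.519

Of 33 sites, 7 differences are transitions and 5 are transversions, so P = 7/33 ≈ 0.212121 and Q = 5/33 ≈ 0.151515.
Under the Kimura two-parameter model, d = −½ ln(1 − 2P − Q) − ¼ ln(1 − 2Q).
1 − 2P − Q = 0.424243, giving −½ ln(0.424243) = 0.428724.
1 − 2Q = 0.69697, giving −¼ ln(0.69697) = 0.090253.
d = 0.428724 + 0.090253 = 0.518977.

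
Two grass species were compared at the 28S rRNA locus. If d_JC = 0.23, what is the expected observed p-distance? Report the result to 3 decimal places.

p = (3/4)(1 − e^(−4d/3)) = 0.75 × (1 − e^(-0.306667)) = 0.75 × (1 − 0.735896) = 0.198078.

0.198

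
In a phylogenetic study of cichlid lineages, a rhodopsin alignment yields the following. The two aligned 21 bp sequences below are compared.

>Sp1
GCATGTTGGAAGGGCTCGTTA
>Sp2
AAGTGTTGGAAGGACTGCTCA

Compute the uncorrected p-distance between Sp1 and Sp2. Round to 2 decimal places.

The sequences differ at 7 of 21 positions (sites 1, 2, 3, 14, 17, 18, 20).
p = 7/21 = 0.333333… ≈ 0.33 (to 2 d.p.).

0.33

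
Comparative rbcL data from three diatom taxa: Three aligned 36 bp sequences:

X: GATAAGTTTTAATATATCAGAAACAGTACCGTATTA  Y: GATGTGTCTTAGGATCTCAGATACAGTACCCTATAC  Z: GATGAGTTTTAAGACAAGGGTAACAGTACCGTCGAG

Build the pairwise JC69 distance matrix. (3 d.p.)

d(X,Y) = 0.347, d(X,Z) = 0.392, d(Y,Z) = 0.548

X–Y: 10/36 sites differ → p ≈ 0.277778, d = −0.75 ln(1 − 0.370371) = 0.346968 ≈ 0.347.
X–Z: 11/36 sites differ → p ≈ 0.305556, d = −0.75 ln(1 − 0.407408) = 0.392437 ≈ 0.392.
Y–Z: 14/36 sites differ → p ≈ 0.388889, d = −0.75 ln(1 − 0.518519) = 0.548166 ≈ 0.548.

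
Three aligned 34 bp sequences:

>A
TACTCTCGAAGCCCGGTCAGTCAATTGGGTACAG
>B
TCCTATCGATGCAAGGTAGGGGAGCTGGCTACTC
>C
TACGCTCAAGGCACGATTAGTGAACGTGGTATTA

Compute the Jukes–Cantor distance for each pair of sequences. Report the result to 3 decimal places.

d(A,B) = 0.597, d(A,C) = 0.535, d(B,C) = 0.741

A–B: 14/34 sites differ → p ≈ 0.411765, d = −0.75 ln(1 − 0.54902) = 0.597249 ≈ 0.597.
A–C: 13/34 sites differ → p ≈ 0.382353, d = −0.75 ln(1 − 0.509804) = 0.534712 ≈ 0.535.
B–C: 16/34 sites differ → p ≈ 0.470588, d = −0.75 ln(1 − 0.627451) = 0.740540 ≈ 0.741.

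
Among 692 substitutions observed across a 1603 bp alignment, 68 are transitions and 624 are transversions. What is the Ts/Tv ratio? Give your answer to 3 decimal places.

R = 68/624 = 0.108974… ≈ 0.109 (to 3 d.p.).

0.109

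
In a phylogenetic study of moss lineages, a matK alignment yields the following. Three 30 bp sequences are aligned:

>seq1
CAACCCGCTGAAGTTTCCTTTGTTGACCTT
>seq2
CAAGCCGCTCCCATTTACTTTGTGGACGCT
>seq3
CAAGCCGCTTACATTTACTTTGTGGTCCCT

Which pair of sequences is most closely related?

seq2 and seq3

seq1–seq2: 9/30 differ, p = 0.300, d = 0.383.
seq1–seq3: 8/30 differ, p = 0.267, d = 0.330.
seq2–seq3: 4/30 differ, p = 0.133, d = 0.147.
The smallest distance is between seq2 and seq3.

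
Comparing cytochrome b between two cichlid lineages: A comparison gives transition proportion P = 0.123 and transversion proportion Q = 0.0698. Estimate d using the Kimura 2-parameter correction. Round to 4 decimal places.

0.2273

Under the Kimura two-parameter model, d = −½ ln(1 − 2P − Q) − ¼ ln(1 − 2Q).
1 − 2P − Q = 0.6842, giving −½ ln(0.6842) = 0.189753.
1 − 2Q = 0.8604, giving −¼ ln(0.8604) = 0.037589.
d = 0.189753 + 0.037589 = 0.227342.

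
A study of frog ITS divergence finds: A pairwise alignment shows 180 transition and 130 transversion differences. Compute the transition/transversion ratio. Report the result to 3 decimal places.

R = 180/130 = 1.384615… ≈ 1.385 (to 3 d.p.).

1.385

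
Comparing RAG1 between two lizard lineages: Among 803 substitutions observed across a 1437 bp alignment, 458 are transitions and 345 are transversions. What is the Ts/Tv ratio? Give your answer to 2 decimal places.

1.33

R = 458/345 = 1.327536… ≈ 1.33 (to 2 d.p.).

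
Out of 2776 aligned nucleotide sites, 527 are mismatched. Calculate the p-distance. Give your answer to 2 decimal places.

0.19

p = 527/2776 = 0.189841… ≈ 0.19 (to 2 d.p.).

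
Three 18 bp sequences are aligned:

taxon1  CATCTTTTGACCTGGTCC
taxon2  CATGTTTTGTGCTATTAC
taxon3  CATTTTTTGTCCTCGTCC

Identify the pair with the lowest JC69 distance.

taxon1 and taxon3

taxon1–taxon2: 6/18 differ, p = 0.333, d = 0.441.
taxon1–taxon3: 3/18 differ, p = 0.167, d = 0.188.
taxon2–taxon3: 5/18 differ, p = 0.278, d = 0.347.
The smallest distance is between taxon1 and taxon3.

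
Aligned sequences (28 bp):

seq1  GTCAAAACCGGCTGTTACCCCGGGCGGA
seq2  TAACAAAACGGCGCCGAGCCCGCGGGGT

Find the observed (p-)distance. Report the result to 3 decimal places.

The sequences differ at 13 of 28 positions.
p = 13/28 = 0.464285… ≈ 0.464 (to 3 d.p.).

0.464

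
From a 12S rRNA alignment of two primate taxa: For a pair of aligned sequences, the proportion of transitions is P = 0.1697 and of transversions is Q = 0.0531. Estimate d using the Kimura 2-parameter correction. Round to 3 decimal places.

0.277

Under the Kimura two-parameter model, d = −½ ln(1 − 2P − Q) − ¼ ln(1 − 2Q).
1 − 2P − Q = 0.6075, giving −½ ln(0.6075) = 0.249202.
1 − 2Q = 0.8938, giving −¼ ln(0.8938) = 0.028068.
d = 0.249202 + 0.028068 = 0.277270.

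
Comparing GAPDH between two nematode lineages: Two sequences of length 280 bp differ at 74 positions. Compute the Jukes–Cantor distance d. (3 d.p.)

p = 74/280 ≈ 0.264286.
d = −(3/4) ln(1 − 4p/3) = −0.75 ln(1 − 0.352381) = −0.75 ln(0.647619)
  = −0.75 × (-0.434453) = 0.325840 substitutions/site.

0.326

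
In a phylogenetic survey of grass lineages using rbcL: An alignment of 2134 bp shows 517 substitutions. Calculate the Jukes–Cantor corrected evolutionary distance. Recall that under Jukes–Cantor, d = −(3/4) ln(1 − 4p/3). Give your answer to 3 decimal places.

p = 517/2134 ≈ 0.242268.
d = −(3/4) ln(1 − 4p/3) = −0.75 ln(1 − 0.323024) = −0.75 ln(0.676976)
  = −0.75 × (-0.390119) = 0.292589 substitutions/site.

0.293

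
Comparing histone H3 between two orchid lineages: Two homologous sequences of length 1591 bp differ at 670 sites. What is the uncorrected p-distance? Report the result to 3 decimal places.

0.421

p = 670/1591 = 0.421118… ≈ 0.421 (to 3 d.p.).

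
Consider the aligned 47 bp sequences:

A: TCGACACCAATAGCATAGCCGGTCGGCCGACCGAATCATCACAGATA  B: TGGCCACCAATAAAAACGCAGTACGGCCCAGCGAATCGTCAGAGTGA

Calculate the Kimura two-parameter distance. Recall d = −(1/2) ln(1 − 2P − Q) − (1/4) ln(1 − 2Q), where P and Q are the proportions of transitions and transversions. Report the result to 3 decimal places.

0.426

Of 47 sites, 2 differences are transitions and 13 are transversions, so P = 2/47 ≈ 0.042553 and Q = 13/47 ≈ 0.276596.
Under the Kimura two-parameter model, d = −½ ln(1 − 2P − Q) − ¼ ln(1 − 2Q).
1 − 2P − Q = 0.638298, giving −½ ln(0.638298) = 0.224475.
1 − 2Q = 0.446808, giving −¼ ln(0.446808) = 0.201407.
d = 0.224475 + 0.201407 = 0.425882.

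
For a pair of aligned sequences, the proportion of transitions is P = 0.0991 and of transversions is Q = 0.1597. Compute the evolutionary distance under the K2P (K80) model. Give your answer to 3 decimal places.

0.318

Under the Kimura two-parameter model, d = −½ ln(1 − 2P − Q) − ¼ ln(1 − 2Q).
1 − 2P − Q = 0.6421, giving −½ ln(0.6421) = 0.221506.
1 − 2Q = 0.6806, giving −¼ ln(0.6806) = 0.096195.
d = 0.221506 + 0.096195 = 0.317701.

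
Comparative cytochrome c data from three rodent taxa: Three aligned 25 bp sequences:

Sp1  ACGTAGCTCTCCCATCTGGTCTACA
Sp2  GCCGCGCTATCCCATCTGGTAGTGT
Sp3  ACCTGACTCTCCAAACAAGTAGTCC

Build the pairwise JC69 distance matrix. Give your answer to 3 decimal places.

Sp1–Sp2: 10/25 sites differ → p = 0.4, d = −0.75 ln(1 − 0.533333) = 0.571605 ≈ 0.572.
Sp1–Sp3: 11/25 sites differ → p = 0.44, d = −0.75 ln(1 − 0.586667) = 0.662626 ≈ 0.663.
Sp2–Sp3: 11/25 sites differ → p = 0.44, d = −0.75 ln(1 − 0.586667) = 0.662626 ≈ 0.663.

d(Sp1,Sp2) = 0.572, d(Sp1,Sp3) = 0.663, d(Sp2,Sp3) = 0.663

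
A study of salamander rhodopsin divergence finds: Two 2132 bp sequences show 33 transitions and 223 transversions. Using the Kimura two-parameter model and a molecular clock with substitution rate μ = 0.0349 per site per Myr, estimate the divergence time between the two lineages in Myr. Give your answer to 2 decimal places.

1.88

P = 33/2132 ≈ 0.015478 and Q = 223/2132 ≈ 0.104597.
Under the Kimura two-parameter model, d = −½ ln(1 − 2P − Q) − ¼ ln(1 − 2Q).
1 − 2P − Q = 0.864447, giving −½ ln(0.864447) = 0.072833.
1 − 2Q = 0.790806, giving −¼ ln(0.790806) = 0.058676.
d = 0.072833 + 0.058676 = 0.131509.
Under a molecular clock d = 2μt, so t = d/(2μ) = 0.131509 / (2 × 0.0349) = 1.88 Myr.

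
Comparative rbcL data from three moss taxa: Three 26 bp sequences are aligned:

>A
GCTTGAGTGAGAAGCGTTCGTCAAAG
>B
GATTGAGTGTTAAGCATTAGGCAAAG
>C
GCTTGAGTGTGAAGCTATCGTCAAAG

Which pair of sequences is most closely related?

A and C

A–B: 6/26 differ, p = 0.231, d = 0.276.
A–C: 3/26 differ, p = 0.115, d = 0.125.
B–C: 6/26 differ, p = 0.231, d = 0.276.
The smallest distance is between A and C.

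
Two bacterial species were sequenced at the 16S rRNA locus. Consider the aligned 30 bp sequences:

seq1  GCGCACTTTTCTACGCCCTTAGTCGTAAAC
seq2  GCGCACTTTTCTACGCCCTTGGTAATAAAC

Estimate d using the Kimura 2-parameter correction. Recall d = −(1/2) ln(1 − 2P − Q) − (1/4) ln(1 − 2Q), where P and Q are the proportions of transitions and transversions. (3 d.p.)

0.108

Of 30 sites, 2 differences are transitions and 1 are transversions, so P = 2/30 ≈ 0.066667 and Q = 1/30 ≈ 0.033333.
Under the Kimura two-parameter model, d = −½ ln(1 − 2P − Q) − ¼ ln(1 − 2Q).
1 − 2P − Q = 0.833333, giving −½ ln(0.833333) = 0.091161.
1 − 2Q = 0.933334, giving −¼ ln(0.933334) = 0.017248.
d = 0.091161 + 0.017248 = 0.108409.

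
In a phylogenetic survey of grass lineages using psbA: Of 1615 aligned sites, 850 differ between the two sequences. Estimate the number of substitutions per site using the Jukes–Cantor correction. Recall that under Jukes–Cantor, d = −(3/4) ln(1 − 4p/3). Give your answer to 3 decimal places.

0.907

p = 850/1615 ≈ 0.526316.
d = −(3/4) ln(1 − 4p/3) = −0.75 ln(1 − 0.701755) = −0.75 ln(0.298245)
  = −0.75 × (-1.209840) = 0.907380 substitutions/site.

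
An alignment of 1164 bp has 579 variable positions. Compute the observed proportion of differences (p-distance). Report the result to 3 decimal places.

p = 579/1164 = 0.497422… ≈ 0.497 (to 3 d.p.).

0.497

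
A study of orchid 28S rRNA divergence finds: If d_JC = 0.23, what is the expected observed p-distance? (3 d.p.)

p = (3/4)(1 − e^(−4d/3)) = 0.75 × (1 − e^(-0.306667)) = 0.75 × (1 − 0.735896) = 0.198078.

0.198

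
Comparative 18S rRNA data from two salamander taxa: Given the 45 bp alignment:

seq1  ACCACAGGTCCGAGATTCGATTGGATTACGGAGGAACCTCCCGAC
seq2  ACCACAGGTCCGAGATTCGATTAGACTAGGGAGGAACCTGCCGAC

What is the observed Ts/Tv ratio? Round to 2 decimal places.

1.00

Transitions are A↔G and C↔T; transversions are all other mismatches.
Transitions: 2. Transversions: 2.
R = 2/2 = 1.00.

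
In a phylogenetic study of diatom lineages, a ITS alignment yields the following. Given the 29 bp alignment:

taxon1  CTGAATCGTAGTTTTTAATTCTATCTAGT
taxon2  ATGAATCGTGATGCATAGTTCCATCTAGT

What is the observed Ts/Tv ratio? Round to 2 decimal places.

Transitions are A↔G and C↔T; transversions are all other mismatches.
Transitions: 5. Transversions: 3.
R = 5/3 = 1.666666… ≈ 1.67 (to 2 d.p.).

1.67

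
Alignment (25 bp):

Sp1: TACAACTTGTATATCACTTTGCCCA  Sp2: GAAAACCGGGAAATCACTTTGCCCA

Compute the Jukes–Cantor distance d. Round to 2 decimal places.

The sequences differ at 6 of 25 sites (1, 3, 7, 8, 10, 12), so p = 6/25 = 0.24.
d = −(3/4) ln(1 − 4p/3) = −0.75 ln(1 − 0.32) = −0.75 ln(0.68)
  = −0.75 × (-0.385662) = 0.289247 substitutions/site.

0.29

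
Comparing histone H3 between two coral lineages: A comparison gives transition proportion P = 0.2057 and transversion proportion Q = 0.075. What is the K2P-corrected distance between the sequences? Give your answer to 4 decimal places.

Under the Kimura two-parameter model, d = −½ ln(1 − 2P − Q) − ¼ ln(1 − 2Q).
1 − 2P − Q = 0.5136, giving −½ ln(0.5136) = 0.333155.
1 − 2Q = 0.85, giving −¼ ln(0.85) = 0.040630.
d = 0.333155 + 0.040630 = 0.373785.

0.3738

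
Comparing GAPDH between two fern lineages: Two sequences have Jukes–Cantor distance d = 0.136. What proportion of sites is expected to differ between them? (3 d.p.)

0.124

p = (3/4)(1 − e^(−4d/3)) = 0.75 × (1 − e^(-0.181333)) = 0.75 × (1 − 0.834158) = 0.124382.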